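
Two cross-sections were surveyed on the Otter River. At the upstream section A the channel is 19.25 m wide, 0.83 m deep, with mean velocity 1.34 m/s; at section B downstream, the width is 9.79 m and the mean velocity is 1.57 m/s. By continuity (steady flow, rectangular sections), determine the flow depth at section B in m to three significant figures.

1.39 m

Q = A₁V₁ = (19.25×0.83) × 1.34 = 21.41 m³/s
d₂ = Q/(b₂ V₂) = 21.41/(9.79×1.57) = 1.393 m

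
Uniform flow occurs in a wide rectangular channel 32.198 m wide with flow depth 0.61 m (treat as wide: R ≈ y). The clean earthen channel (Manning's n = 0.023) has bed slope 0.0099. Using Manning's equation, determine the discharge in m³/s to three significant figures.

A = b·y = 32.198 × 0.61 = 19.64 m²
Wide channel: R ≈ y = 0.61 m
Q = (1/n)·A·R^(2/3)·S^(1/2) = (1/0.023) × 19.64 × 0.6100^(2/3) × 0.0099^(1/2) = 61.11 m³/s

61.1 m³/s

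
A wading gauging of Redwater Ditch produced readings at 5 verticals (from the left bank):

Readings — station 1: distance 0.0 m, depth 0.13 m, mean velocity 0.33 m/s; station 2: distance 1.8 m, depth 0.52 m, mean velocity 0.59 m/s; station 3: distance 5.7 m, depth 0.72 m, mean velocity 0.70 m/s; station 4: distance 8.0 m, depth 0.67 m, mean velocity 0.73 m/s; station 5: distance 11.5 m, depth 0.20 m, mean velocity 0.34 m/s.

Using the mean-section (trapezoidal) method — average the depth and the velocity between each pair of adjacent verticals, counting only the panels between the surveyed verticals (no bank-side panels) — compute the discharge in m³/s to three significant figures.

3.79 m³/s

Panel 1-2: Δb = 1.8 m, d̄ = (0.13+0.52)/2 = 0.325, v̄ = (0.33+0.59)/2 = 0.46 → q = 1.8×0.325×0.46 = 0.2691 m³/s
Panel 2-3: Δb = 3.9 m, d̄ = (0.52+0.72)/2 = 0.62, v̄ = (0.59+0.70)/2 = 0.645 → q = 3.9×0.62×0.645 = 1.560 m³/s
Panel 3-4: Δb = 2.3 m, d̄ = (0.72+0.67)/2 = 0.695, v̄ = (0.70+0.73)/2 = 0.715 → q = 2.3×0.695×0.715 = 1.143 m³/s
Panel 4-5: Δb = 3.5 m, d̄ = (0.67+0.20)/2 = 0.435, v̄ = (0.73+0.34)/2 = 0.535 → q = 3.5×0.435×0.535 = 0.8145 m³/s
Q = Σ q = 3.786 m³/s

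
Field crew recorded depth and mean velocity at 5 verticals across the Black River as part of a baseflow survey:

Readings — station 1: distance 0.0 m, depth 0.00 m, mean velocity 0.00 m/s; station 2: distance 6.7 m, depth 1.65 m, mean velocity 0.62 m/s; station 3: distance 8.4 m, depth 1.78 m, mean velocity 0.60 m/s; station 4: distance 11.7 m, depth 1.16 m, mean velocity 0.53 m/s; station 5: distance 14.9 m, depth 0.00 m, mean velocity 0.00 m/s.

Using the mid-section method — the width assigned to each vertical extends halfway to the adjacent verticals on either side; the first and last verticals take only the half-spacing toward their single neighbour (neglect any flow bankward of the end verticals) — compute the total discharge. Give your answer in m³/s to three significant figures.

w_2 = (8.4 − 0.0)/2 = 4.2 m; q_2 = 0.62 × 1.65 × 4.2 = 4.297 m³/s
w_3 = (11.7 − 6.7)/2 = 2.5 m; q_3 = 0.60 × 1.78 × 2.5 = 2.670 m³/s
w_4 = (14.9 − 8.4)/2 = 3.25 m; q_4 = 0.53 × 1.16 × 3.25 = 1.998 m³/s
Stations 1, 5 contribute zero (depth or velocity is 0).
Q = Σ qᵢ = 8.965 m³/s

8.96 m³/s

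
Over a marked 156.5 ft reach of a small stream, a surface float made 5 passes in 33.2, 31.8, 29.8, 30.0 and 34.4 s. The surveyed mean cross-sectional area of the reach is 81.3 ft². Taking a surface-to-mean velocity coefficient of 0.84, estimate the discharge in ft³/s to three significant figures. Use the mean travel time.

336 ft³/s

t̄ = (33.2 + 31.8 + 29.8 + 30.0 + 34.4) / 5 = 31.84 s
v_surface = L / t̄ = 156.5 / 31.84 = 4.915 ft/s
v_mean = 0.84 × 4.915 = 4.129 ft/s
Q = A × v_mean = 81.3 × 4.129 = 335.7 ft³/s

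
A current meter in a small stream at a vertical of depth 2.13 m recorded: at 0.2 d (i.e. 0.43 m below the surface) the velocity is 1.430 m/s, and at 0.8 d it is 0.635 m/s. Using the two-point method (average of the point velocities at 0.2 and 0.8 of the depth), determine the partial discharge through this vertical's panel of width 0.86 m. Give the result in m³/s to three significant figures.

1.89 m³/s

v̄ = (1.430 + 0.635) / 2 = 1.033 m/s
q = v̄ × d × w = 1.033 × 2.13 × 0.86 = 1.891 m³/s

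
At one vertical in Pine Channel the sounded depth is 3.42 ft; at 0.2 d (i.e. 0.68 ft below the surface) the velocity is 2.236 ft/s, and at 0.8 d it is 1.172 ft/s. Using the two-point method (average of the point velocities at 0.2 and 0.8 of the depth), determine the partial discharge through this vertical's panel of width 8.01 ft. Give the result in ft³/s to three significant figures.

v̄ = (2.236 + 1.172) / 2 = 1.704 ft/s
q = v̄ × d × w = 1.704 × 3.42 × 8.01 = 46.68 ft³/s

46.7 ft³/s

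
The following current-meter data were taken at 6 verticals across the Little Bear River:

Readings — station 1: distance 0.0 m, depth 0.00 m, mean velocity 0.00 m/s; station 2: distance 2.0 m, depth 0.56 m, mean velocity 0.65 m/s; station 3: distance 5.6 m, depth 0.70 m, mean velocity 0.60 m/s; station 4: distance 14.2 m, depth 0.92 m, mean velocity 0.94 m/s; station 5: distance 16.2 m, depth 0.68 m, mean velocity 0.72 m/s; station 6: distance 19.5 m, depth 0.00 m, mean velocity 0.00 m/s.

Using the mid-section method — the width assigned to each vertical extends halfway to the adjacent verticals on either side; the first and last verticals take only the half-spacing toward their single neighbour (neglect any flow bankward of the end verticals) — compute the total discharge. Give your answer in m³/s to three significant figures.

9.46 m³/s

w_2 = (5.6 − 0.0)/2 = 2.8 m; q_2 = 0.65 × 0.56 × 2.8 = 1.019 m³/s
w_3 = (14.2 − 2.0)/2 = 6.1 m; q_3 = 0.60 × 0.70 × 6.1 = 2.562 m³/s
w_4 = (16.2 − 5.6)/2 = 5.3 m; q_4 = 0.94 × 0.92 × 5.3 = 4.583 m³/s
w_5 = (19.5 − 14.2)/2 = 2.65 m; q_5 = 0.72 × 0.68 × 2.65 = 1.297 m³/s
Stations 1, 6 contribute zero (depth or velocity is 0).
Q = Σ qᵢ = 9.462 m³/s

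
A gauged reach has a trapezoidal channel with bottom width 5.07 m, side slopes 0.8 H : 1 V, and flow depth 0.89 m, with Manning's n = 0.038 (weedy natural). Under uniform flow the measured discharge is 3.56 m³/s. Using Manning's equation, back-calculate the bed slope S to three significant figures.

0.00111

A = (b + z·y)·y = (5.07 + 0.8×0.89)×0.89 = 5.146 m²
P = b + 2y√(1+z²) = 5.07 + 2×0.89×√(1+0.8²) = 7.350 m
R = A/P = 5.146/7.350 = 0.7002 m
S = (Q·n / (1·A·R^(2/3)))² = (3.56×0.038 / (1×5.146×0.7885))² = 0.001112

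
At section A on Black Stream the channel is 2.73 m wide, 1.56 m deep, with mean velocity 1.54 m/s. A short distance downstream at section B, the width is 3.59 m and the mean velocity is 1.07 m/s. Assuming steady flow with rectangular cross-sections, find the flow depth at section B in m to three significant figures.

1.71 m

Q = A₁V₁ = (2.73×1.56) × 1.54 = 6.559 m³/s
d₂ = Q/(b₂ V₂) = 6.559/(3.59×1.07) = 1.707 m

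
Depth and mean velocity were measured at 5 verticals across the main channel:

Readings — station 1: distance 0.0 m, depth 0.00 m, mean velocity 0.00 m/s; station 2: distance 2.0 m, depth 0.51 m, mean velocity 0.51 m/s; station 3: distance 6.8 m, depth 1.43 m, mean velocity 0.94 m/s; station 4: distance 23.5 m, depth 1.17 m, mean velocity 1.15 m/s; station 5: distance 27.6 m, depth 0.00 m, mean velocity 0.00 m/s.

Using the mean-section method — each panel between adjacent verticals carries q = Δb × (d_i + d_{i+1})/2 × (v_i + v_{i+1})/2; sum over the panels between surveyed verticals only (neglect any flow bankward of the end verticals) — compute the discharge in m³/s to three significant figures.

27.6 m³/s

Panel 1-2: Δb = 2 m, d̄ = (0.00+0.51)/2 = 0.255, v̄ = (0.00+0.51)/2 = 0.255 → q = 2×0.255×0.255 = 0.1301 m³/s
Panel 2-3: Δb = 4.8 m, d̄ = (0.51+1.43)/2 = 0.97, v̄ = (0.51+0.94)/2 = 0.725 → q = 4.8×0.97×0.725 = 3.376 m³/s
Panel 3-4: Δb = 16.7 m, d̄ = (1.43+1.17)/2 = 1.3, v̄ = (0.94+1.15)/2 = 1.045 → q = 16.7×1.3×1.045 = 22.69 m³/s
Panel 4-5: Δb = 4.1 m, d̄ = (1.17+0.00)/2 = 0.585, v̄ = (1.15+0.00)/2 = 0.575 → q = 4.1×0.585×0.575 = 1.379 m³/s
Q = Σ q = 27.57 m³/s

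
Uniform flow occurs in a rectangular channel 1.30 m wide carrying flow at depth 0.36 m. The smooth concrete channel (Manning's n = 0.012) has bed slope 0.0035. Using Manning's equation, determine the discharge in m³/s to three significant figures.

A = b·y = 1.30 × 0.36 = 0.4680 m²
P = b + 2y = 1.30 + 2×0.36 = 2.020 m
R = A/P = 0.4680/2.020 = 0.2317 m
Q = (1/n)·A·R^(2/3)·S^(1/2) = (1/0.012) × 0.4680 × 0.2317^(2/3) × 0.0035^(1/2) = 0.8704 m³/s

0.870 m³/s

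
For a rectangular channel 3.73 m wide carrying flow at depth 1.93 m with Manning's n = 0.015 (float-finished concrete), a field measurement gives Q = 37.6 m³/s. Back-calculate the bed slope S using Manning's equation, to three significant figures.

0.00659

A = b·y = 3.73 × 1.93 = 7.199 m²
P = b + 2y = 3.73 + 2×1.93 = 7.590 m
R = A/P = 7.199/7.590 = 0.9485 m
S = (Q·n / (1·A·R^(2/3)))² = (37.6×0.015 / (1×7.199×0.9653))² = 0.006587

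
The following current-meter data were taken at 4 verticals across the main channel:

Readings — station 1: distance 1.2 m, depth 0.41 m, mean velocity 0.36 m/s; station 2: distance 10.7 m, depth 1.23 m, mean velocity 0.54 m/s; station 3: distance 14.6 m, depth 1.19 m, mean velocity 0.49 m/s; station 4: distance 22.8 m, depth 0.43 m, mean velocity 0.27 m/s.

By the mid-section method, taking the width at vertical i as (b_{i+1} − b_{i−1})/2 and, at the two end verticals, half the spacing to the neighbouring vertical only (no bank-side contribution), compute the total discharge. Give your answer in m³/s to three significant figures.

w_1 = (10.7 − 1.2)/2 = 4.75 m; q_1 = 0.36 × 0.41 × 4.75 = 0.7011 m³/s
w_2 = (14.6 − 1.2)/2 = 6.7 m; q_2 = 0.54 × 1.23 × 6.7 = 4.450 m³/s
w_3 = (22.8 − 10.7)/2 = 6.05 m; q_3 = 0.49 × 1.19 × 6.05 = 3.528 m³/s
w_4 = (22.8 − 14.6)/2 = 4.1 m; q_4 = 0.27 × 0.43 × 4.1 = 0.4760 m³/s
Q = Σ qᵢ = 9.155 m³/s

9.16 m³/s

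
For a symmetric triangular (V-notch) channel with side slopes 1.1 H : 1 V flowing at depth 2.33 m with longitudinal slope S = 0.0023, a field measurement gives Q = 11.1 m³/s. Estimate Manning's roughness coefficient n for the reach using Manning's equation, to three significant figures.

A = z·y² = 1.1×2.33² = 5.972 m²
P = 2y√(1+z²) = 2×2.33×√(1+1.1²) = 6.928 m
R = A/P = 5.972/6.928 = 0.8620 m
n = (1/Q)·A·R^(2/3)·S^(1/2) = (1/11.1) × 5.972 × 0.9058 × 0.04796 = 0.02337

0.0234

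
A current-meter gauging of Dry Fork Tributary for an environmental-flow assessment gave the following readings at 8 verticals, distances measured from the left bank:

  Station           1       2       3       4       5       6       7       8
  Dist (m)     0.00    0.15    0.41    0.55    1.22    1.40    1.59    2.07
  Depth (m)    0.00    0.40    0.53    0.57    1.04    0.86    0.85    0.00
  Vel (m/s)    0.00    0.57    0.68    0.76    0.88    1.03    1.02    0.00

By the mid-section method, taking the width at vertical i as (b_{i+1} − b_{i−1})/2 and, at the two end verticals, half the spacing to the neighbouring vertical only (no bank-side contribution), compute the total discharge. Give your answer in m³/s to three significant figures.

1.14 m³/s

w_2 = (0.41 − 0.00)/2 = 0.205 m; q_2 = 0.57 × 0.40 × 0.205 = 0.04674 m³/s
w_3 = (0.55 − 0.15)/2 = 0.2 m; q_3 = 0.68 × 0.53 × 0.2 = 0.07208 m³/s
w_4 = (1.22 − 0.41)/2 = 0.405 m; q_4 = 0.76 × 0.57 × 0.405 = 0.1754 m³/s
w_5 = (1.40 − 0.55)/2 = 0.425 m; q_5 = 0.88 × 1.04 × 0.425 = 0.3890 m³/s
w_6 = (1.59 − 1.22)/2 = 0.185 m; q_6 = 1.03 × 0.86 × 0.185 = 0.1639 m³/s
w_7 = (2.07 − 1.40)/2 = 0.335 m; q_7 = 1.02 × 0.85 × 0.335 = 0.2904 m³/s
Stations 1, 8 contribute zero (depth or velocity is 0).
Q = Σ qᵢ = 1.138 m³/s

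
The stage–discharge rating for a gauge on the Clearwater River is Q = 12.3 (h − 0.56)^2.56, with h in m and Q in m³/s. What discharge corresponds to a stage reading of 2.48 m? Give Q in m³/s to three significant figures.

65.3 m³/s

Q = 12.3 × (2.48 − 0.56)^2.56 = 12.3 × 1.92^2.56 = 65.34 m³/s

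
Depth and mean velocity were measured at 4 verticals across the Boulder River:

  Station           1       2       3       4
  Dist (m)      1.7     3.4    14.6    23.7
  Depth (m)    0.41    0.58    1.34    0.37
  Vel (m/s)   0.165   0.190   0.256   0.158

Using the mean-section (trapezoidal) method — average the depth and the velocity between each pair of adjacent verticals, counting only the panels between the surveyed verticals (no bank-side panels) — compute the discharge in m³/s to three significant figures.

Panel 1-2: Δb = 1.7 m, d̄ = (0.41+0.58)/2 = 0.495, v̄ = (0.165+0.190)/2 = 0.1775 → q = 1.7×0.495×0.1775 = 0.1494 m³/s
Panel 2-3: Δb = 11.2 m, d̄ = (0.58+1.34)/2 = 0.96, v̄ = (0.190+0.256)/2 = 0.223 → q = 11.2×0.96×0.223 = 2.398 m³/s
Panel 3-4: Δb = 9.1 m, d̄ = (1.34+0.37)/2 = 0.855, v̄ = (0.256+0.158)/2 = 0.207 → q = 9.1×0.855×0.207 = 1.611 m³/s
Q = Σ q = 4.158 m³/s

4.16 m³/s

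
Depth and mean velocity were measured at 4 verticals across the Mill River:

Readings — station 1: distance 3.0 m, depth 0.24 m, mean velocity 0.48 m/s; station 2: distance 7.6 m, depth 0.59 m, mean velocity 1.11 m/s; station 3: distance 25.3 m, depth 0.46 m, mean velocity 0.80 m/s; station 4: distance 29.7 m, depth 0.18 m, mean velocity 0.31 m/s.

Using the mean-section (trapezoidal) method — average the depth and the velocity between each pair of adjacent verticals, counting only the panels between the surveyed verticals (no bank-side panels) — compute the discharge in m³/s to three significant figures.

11.2 m³/s

Panel 1-2: Δb = 4.6 m, d̄ = (0.24+0.59)/2 = 0.415, v̄ = (0.48+1.11)/2 = 0.795 → q = 4.6×0.415×0.795 = 1.518 m³/s
Panel 2-3: Δb = 17.7 m, d̄ = (0.59+0.46)/2 = 0.525, v̄ = (1.11+0.80)/2 = 0.955 → q = 17.7×0.525×0.955 = 8.874 m³/s
Panel 3-4: Δb = 4.4 m, d̄ = (0.46+0.18)/2 = 0.32, v̄ = (0.80+0.31)/2 = 0.555 → q = 4.4×0.32×0.555 = 0.7814 m³/s
Q = Σ q = 11.17 m³/s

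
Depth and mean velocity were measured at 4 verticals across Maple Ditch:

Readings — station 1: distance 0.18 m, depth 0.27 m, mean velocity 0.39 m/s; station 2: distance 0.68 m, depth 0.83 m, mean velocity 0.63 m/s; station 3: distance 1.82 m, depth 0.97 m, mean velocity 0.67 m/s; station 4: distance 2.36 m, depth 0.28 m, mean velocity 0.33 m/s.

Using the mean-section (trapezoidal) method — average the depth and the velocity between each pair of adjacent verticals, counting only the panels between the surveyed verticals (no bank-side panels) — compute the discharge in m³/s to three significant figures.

0.976 m³/s

Panel 1-2: Δb = 0.5 m, d̄ = (0.27+0.83)/2 = 0.55, v̄ = (0.39+0.63)/2 = 0.51 → q = 0.5×0.55×0.51 = 0.1403 m³/s
Panel 2-3: Δb = 1.14 m, d̄ = (0.83+0.97)/2 = 0.9, v̄ = (0.63+0.67)/2 = 0.65 → q = 1.14×0.9×0.65 = 0.6669 m³/s
Panel 3-4: Δb = 0.54 m, d̄ = (0.97+0.28)/2 = 0.625, v̄ = (0.67+0.33)/2 = 0.5 → q = 0.54×0.625×0.5 = 0.1688 m³/s
Q = Σ q = 0.9759 m³/s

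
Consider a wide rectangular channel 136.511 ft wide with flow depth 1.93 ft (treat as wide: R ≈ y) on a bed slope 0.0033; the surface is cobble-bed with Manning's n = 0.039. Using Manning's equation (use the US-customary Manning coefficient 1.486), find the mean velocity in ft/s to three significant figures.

3.39 ft/s

A = b·y = 136.511 × 1.93 = 263.5 ft²
Wide channel: R ≈ y = 1.93 ft
Q = (1.486/n)·A·R^(2/3)·S^(1/2) = (1.486/0.039) × 263.5 × 1.930^(2/3) × 0.0033^(1/2) = 893.9 ft³/s
V = Q/A = 893.9/263.5 = 3.393 ft/s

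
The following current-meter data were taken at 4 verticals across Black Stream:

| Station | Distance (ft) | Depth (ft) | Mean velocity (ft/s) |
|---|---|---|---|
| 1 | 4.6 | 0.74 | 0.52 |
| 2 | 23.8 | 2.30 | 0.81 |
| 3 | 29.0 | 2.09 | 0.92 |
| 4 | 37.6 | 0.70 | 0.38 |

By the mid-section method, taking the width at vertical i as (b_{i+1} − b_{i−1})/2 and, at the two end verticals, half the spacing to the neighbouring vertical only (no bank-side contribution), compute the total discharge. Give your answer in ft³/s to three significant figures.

w_1 = (23.8 − 4.6)/2 = 9.6 ft; q_1 = 0.52 × 0.74 × 9.6 = 3.694 ft³/s
w_2 = (29.0 − 4.6)/2 = 12.2 ft; q_2 = 0.81 × 2.30 × 12.2 = 22.73 ft³/s
w_3 = (37.6 − 23.8)/2 = 6.9 ft; q_3 = 0.92 × 2.09 × 6.9 = 13.27 ft³/s
w_4 = (37.6 − 29.0)/2 = 4.3 ft; q_4 = 0.38 × 0.70 × 4.3 = 1.144 ft³/s
Q = Σ qᵢ = 40.83 ft³/s

40.8 ft³/s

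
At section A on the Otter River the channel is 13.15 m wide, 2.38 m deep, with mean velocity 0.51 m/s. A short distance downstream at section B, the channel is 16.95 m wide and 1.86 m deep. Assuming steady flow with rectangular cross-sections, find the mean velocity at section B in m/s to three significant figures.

Q = A₁V₁ = (13.15×2.38) × 0.51 = 15.96 m³/s
A₂ = 16.95 × 1.86 = 31.53 m²
V₂ = Q/A₂ = 15.96/31.53 = 0.5063 m/s

0.506 m/s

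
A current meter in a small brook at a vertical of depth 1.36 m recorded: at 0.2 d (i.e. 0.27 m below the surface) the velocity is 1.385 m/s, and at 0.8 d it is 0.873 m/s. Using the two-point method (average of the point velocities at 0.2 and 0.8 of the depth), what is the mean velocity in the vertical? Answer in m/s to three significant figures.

v̄ = (1.385 + 0.873) / 2 = 1.129 m/s

1.13 m/s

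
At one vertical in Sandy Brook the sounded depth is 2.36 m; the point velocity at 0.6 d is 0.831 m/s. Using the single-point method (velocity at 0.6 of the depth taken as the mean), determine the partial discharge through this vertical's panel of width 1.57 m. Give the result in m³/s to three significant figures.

v̄ = v₀.₆ = 0.831 m/s
q = v̄ × d × w = 0.8310 × 2.36 × 1.57 = 3.079 m³/s

3.08 m³/s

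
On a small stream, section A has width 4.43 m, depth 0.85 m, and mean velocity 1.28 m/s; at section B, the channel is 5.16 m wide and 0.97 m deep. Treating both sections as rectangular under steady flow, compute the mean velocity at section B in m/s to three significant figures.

0.963 m/s

Q = A₁V₁ = (4.43×0.85) × 1.28 = 4.820 m³/s
A₂ = 5.16 × 0.97 = 5.005 m²
V₂ = Q/A₂ = 4.820/5.005 = 0.9630 m/s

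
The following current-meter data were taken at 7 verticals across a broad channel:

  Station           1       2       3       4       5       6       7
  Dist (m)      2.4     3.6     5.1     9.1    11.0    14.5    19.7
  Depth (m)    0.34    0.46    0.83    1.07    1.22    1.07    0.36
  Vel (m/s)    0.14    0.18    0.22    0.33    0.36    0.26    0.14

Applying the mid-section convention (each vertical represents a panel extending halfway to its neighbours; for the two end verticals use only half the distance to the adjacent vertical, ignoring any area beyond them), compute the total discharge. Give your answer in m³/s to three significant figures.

4.21 m³/s

w_1 = (3.6 − 2.4)/2 = 0.6 m; q_1 = 0.14 × 0.34 × 0.6 = 0.02856 m³/s
w_2 = (5.1 − 2.4)/2 = 1.35 m; q_2 = 0.18 × 0.46 × 1.35 = 0.1118 m³/s
w_3 = (9.1 − 3.6)/2 = 2.75 m; q_3 = 0.22 × 0.83 × 2.75 = 0.5022 m³/s
w_4 = (11.0 − 5.1)/2 = 2.95 m; q_4 = 0.33 × 1.07 × 2.95 = 1.042 m³/s
w_5 = (14.5 − 9.1)/2 = 2.7 m; q_5 = 0.36 × 1.22 × 2.7 = 1.186 m³/s
w_6 = (19.7 − 11.0)/2 = 4.35 m; q_6 = 0.26 × 1.07 × 4.35 = 1.210 m³/s
w_7 = (19.7 − 14.5)/2 = 2.6 m; q_7 = 0.14 × 0.36 × 2.6 = 0.1310 m³/s
Q = Σ qᵢ = 4.211 m³/s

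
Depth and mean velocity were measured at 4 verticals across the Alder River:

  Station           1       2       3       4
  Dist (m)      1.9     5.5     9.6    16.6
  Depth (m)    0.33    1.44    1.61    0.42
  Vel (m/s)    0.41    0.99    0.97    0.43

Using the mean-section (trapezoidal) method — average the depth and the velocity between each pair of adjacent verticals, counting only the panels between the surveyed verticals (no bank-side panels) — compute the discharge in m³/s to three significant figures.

13.3 m³/s

Panel 1-2: Δb = 3.6 m, d̄ = (0.33+1.44)/2 = 0.885, v̄ = (0.41+0.99)/2 = 0.7 → q = 3.6×0.885×0.7 = 2.230 m³/s
Panel 2-3: Δb = 4.1 m, d̄ = (1.44+1.61)/2 = 1.525, v̄ = (0.99+0.97)/2 = 0.98 → q = 4.1×1.525×0.98 = 6.127 m³/s
Panel 3-4: Δb = 7 m, d̄ = (1.61+0.42)/2 = 1.015, v̄ = (0.97+0.43)/2 = 0.7 → q = 7×1.015×0.7 = 4.974 m³/s
Q = Σ q = 13.33 m³/s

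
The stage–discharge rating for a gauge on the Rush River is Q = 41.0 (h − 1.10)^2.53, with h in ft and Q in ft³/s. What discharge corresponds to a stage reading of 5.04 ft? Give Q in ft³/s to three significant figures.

1320 ft³/s

Q = 41.0 × (5.04 − 1.10)^2.53 = 41.0 × 3.94^2.53 = 1316 ft³/s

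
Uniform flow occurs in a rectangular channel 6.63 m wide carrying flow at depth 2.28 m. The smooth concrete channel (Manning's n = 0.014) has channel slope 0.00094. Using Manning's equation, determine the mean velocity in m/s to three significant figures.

A = b·y = 6.63 × 2.28 = 15.12 m²
P = b + 2y = 6.63 + 2×2.28 = 11.19 m
R = A/P = 15.12/11.19 = 1.351 m
Q = (1/n)·A·R^(2/3)·S^(1/2) = (1/0.014) × 15.12 × 1.351^(2/3) × 0.00094^(1/2) = 40.45 m³/s
V = Q/A = 40.45/15.12 = 2.676 m/s

2.68 m/s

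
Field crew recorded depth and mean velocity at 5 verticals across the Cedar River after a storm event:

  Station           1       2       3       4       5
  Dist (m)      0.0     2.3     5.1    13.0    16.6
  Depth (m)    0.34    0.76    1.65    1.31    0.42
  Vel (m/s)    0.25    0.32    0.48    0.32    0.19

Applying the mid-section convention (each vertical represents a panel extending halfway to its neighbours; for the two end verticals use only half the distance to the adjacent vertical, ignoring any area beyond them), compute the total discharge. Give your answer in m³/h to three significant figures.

w_1 = (2.3 − 0.0)/2 = 1.15 m; q_1 = 0.25 × 0.34 × 1.15 = 0.09775 m³/s
w_2 = (5.1 − 0.0)/2 = 2.55 m; q_2 = 0.32 × 0.76 × 2.55 = 0.6202 m³/s
w_3 = (13.0 − 2.3)/2 = 5.35 m; q_3 = 0.48 × 1.65 × 5.35 = 4.237 m³/s
w_4 = (16.6 − 5.1)/2 = 5.75 m; q_4 = 0.32 × 1.31 × 5.75 = 2.410 m³/s
w_5 = (16.6 − 13.0)/2 = 1.8 m; q_5 = 0.19 × 0.42 × 1.8 = 0.1436 m³/s
Q = Σ qᵢ = 7.509 m³/s
= 7.509 × 3600 = 27030 m³/h

27000 m³/h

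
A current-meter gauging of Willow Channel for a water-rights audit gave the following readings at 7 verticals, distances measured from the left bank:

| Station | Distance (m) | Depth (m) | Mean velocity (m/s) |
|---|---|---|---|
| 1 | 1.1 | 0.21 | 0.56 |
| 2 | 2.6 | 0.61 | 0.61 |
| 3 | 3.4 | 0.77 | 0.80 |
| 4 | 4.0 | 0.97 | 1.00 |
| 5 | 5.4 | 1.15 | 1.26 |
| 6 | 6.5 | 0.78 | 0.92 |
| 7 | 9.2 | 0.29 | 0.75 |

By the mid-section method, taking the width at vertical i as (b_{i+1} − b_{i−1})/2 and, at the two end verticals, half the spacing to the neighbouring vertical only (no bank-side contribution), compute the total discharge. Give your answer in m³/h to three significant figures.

19400 m³/h

w_1 = (2.6 − 1.1)/2 = 0.75 m; q_1 = 0.56 × 0.21 × 0.75 = 0.08820 m³/s
w_2 = (3.4 − 1.1)/2 = 1.15 m; q_2 = 0.61 × 0.61 × 1.15 = 0.4279 m³/s
w_3 = (4.0 − 2.6)/2 = 0.7 m; q_3 = 0.80 × 0.77 × 0.7 = 0.4312 m³/s
w_4 = (5.4 − 3.4)/2 = 1 m; q_4 = 1.00 × 0.97 × 1 = 0.9700 m³/s
w_5 = (6.5 − 4.0)/2 = 1.25 m; q_5 = 1.26 × 1.15 × 1.25 = 1.811 m³/s
w_6 = (9.2 − 5.4)/2 = 1.9 m; q_6 = 0.92 × 0.78 × 1.9 = 1.363 m³/s
w_7 = (9.2 − 6.5)/2 = 1.35 m; q_7 = 0.75 × 0.29 × 1.35 = 0.2936 m³/s
Q = Σ qᵢ = 5.386 m³/s
= 5.386 × 3600 = 19390 m³/h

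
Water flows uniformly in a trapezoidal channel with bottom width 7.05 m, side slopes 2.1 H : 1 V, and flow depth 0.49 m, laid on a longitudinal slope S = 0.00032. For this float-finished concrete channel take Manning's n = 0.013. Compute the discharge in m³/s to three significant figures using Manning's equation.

3.08 m³/s

A = (b + z·y)·y = (7.05 + 2.1×0.49)×0.49 = 3.959 m²
P = b + 2y√(1+z²) = 7.05 + 2×0.49×√(1+2.1²) = 9.329 m
R = A/P = 3.959/9.329 = 0.4243 m
Q = (1/n)·A·R^(2/3)·S^(1/2) = (1/0.013) × 3.959 × 0.4243^(2/3) × 0.00032^(1/2) = 3.076 m³/s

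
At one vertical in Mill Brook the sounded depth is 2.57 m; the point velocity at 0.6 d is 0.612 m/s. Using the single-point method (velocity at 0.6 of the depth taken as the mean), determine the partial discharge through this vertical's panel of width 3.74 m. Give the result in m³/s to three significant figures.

5.88 m³/s

v̄ = v₀.₆ = 0.612 m/s
q = v̄ × d × w = 0.6120 × 2.57 × 3.74 = 5.882 m³/s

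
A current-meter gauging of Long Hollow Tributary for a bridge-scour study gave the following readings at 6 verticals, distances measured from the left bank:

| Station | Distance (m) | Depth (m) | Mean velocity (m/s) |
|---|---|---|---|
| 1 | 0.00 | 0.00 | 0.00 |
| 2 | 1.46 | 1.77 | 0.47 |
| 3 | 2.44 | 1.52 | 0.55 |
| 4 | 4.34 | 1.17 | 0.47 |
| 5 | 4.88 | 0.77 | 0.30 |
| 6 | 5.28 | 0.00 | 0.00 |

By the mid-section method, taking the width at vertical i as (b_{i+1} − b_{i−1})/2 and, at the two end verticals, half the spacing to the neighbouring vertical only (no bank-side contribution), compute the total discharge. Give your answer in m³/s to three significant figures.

3.00 m³/s

w_2 = (2.44 − 0.00)/2 = 1.22 m; q_2 = 0.47 × 1.77 × 1.22 = 1.015 m³/s
w_3 = (4.34 − 1.46)/2 = 1.44 m; q_3 = 0.55 × 1.52 × 1.44 = 1.204 m³/s
w_4 = (4.88 − 2.44)/2 = 1.22 m; q_4 = 0.47 × 1.17 × 1.22 = 0.6709 m³/s
w_5 = (5.28 − 4.34)/2 = 0.47 m; q_5 = 0.30 × 0.77 × 0.47 = 0.1086 m³/s
Stations 1, 6 contribute zero (depth or velocity is 0).
Q = Σ qᵢ = 2.998 m³/s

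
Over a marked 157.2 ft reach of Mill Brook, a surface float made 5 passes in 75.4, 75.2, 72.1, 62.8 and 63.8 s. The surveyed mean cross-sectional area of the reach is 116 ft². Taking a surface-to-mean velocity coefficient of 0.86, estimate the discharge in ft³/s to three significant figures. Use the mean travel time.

t̄ = (75.4 + 75.2 + 72.1 + 62.8 + 63.8) / 5 = 69.86 s
v_surface = L / t̄ = 157.2 / 69.86 = 2.250 ft/s
v_mean = 0.86 × 2.250 = 1.935 ft/s
Q = A × v_mean = 116 × 1.935 = 224.5 ft³/s

224 ft³/s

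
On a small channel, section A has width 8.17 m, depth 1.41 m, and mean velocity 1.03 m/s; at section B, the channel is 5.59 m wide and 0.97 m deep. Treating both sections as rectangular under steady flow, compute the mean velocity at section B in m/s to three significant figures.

Q = A₁V₁ = (8.17×1.41) × 1.03 = 11.87 m³/s
A₂ = 5.59 × 0.97 = 5.422 m²
V₂ = Q/A₂ = 11.87/5.422 = 2.188 m/s

2.19 m/s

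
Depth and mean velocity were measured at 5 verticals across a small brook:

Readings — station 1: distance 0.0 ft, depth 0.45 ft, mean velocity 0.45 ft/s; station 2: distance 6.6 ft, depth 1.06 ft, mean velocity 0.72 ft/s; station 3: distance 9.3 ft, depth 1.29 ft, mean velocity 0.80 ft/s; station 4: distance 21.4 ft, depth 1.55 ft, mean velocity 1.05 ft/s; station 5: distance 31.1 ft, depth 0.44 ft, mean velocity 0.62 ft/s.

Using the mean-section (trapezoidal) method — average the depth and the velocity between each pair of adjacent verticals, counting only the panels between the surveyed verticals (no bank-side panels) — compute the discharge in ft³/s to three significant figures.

29.3 ft³/s

Panel 1-2: Δb = 6.6 ft, d̄ = (0.45+1.06)/2 = 0.755, v̄ = (0.45+0.72)/2 = 0.585 → q = 6.6×0.755×0.585 = 2.915 ft³/s
Panel 2-3: Δb = 2.7 ft, d̄ = (1.06+1.29)/2 = 1.175, v̄ = (0.72+0.80)/2 = 0.76 → q = 2.7×1.175×0.76 = 2.411 ft³/s
Panel 3-4: Δb = 12.1 ft, d̄ = (1.29+1.55)/2 = 1.42, v̄ = (0.80+1.05)/2 = 0.925 → q = 12.1×1.42×0.925 = 15.89 ft³/s
Panel 4-5: Δb = 9.7 ft, d̄ = (1.55+0.44)/2 = 0.995, v̄ = (1.05+0.62)/2 = 0.835 → q = 9.7×0.995×0.835 = 8.059 ft³/s
Q = Σ q = 29.28 ft³/s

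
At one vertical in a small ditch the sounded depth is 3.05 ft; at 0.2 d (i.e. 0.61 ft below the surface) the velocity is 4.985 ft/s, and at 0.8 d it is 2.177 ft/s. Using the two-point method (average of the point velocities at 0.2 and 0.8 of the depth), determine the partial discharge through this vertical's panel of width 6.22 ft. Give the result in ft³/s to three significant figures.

67.9 ft³/s

v̄ = (4.985 + 2.177) / 2 = 3.581 ft/s
q = v̄ × d × w = 3.581 × 3.05 × 6.22 = 67.94 ft³/s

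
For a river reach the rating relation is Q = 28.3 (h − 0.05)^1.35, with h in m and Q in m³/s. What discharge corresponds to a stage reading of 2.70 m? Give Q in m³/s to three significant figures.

Q = 28.3 × (2.70 − 0.05)^1.35 = 28.3 × 2.65^1.35 = 105.5 m³/s

105 m³/s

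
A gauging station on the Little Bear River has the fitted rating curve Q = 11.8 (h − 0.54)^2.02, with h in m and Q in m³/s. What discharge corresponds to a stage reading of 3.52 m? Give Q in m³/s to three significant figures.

107 m³/s

Q = 11.8 × (3.52 − 0.54)^2.02 = 11.8 × 2.98^2.02 = 107.1 m³/s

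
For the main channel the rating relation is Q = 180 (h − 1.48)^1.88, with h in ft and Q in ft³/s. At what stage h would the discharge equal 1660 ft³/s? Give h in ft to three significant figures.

4.74 ft

h − h₀ = (Q/C)^(1/b) = (1660/180)^(1/1.88) = 3.260 ft
h = 1.48 + 3.260 = 4.740 ft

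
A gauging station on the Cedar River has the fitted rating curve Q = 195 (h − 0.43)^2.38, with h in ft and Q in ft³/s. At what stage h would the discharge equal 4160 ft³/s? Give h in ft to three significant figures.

4.05 ft

h − h₀ = (Q/C)^(1/b) = (4160/195)^(1/2.38) = 3.618 ft
h = 0.43 + 3.618 = 4.048 ft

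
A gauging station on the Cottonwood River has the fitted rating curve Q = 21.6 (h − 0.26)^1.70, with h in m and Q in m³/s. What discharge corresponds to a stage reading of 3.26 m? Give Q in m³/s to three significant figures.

140 m³/s

Q = 21.6 × (3.26 − 0.26)^1.70 = 21.6 × 3^1.70 = 139.8 m³/s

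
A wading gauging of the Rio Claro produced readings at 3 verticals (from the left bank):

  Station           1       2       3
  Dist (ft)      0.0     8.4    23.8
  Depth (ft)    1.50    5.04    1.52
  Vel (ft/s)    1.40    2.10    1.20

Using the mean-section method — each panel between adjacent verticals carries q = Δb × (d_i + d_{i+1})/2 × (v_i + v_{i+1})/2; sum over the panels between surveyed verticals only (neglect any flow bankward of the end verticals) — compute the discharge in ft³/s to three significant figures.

Panel 1-2: Δb = 8.4 ft, d̄ = (1.50+5.04)/2 = 3.27, v̄ = (1.40+2.10)/2 = 1.75 → q = 8.4×3.27×1.75 = 48.07 ft³/s
Panel 2-3: Δb = 15.4 ft, d̄ = (5.04+1.52)/2 = 3.28, v̄ = (2.10+1.20)/2 = 1.65 → q = 15.4×3.28×1.65 = 83.34 ft³/s
Q = Σ q = 131.4 ft³/s

131 ft³/s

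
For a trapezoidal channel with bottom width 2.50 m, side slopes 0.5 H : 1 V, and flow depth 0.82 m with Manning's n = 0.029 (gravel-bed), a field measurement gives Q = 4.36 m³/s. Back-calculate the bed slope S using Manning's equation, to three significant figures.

0.00622

A = (b + z·y)·y = (2.50 + 0.5×0.82)×0.82 = 2.386 m²
P = b + 2y√(1+z²) = 2.50 + 2×0.82×√(1+0.5²) = 4.334 m
R = A/P = 2.386/4.334 = 0.5506 m
S = (Q·n / (1·A·R^(2/3)))² = (4.36×0.029 / (1×2.386×0.6718))² = 0.006221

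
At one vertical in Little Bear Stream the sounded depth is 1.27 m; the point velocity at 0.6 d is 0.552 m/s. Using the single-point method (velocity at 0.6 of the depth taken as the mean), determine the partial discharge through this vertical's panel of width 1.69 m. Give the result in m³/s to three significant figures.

1.18 m³/s

v̄ = v₀.₆ = 0.552 m/s
q = v̄ × d × w = 0.5520 × 1.27 × 1.69 = 1.185 m³/s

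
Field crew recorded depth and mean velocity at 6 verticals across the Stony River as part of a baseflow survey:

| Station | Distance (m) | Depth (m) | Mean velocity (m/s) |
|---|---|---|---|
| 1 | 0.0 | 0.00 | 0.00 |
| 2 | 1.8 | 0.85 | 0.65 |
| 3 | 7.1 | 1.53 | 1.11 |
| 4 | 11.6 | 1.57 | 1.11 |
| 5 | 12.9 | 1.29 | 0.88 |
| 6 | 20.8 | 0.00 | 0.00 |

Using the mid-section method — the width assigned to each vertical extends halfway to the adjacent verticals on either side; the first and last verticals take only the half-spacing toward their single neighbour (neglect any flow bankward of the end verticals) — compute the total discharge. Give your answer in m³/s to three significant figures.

20.6 m³/s

w_2 = (7.1 − 0.0)/2 = 3.55 m; q_2 = 0.65 × 0.85 × 3.55 = 1.961 m³/s
w_3 = (11.6 − 1.8)/2 = 4.9 m; q_3 = 1.11 × 1.53 × 4.9 = 8.322 m³/s
w_4 = (12.9 − 7.1)/2 = 2.9 m; q_4 = 1.11 × 1.57 × 2.9 = 5.054 m³/s
w_5 = (20.8 − 11.6)/2 = 4.6 m; q_5 = 0.88 × 1.29 × 4.6 = 5.222 m³/s
Stations 1, 6 contribute zero (depth or velocity is 0).
Q = Σ qᵢ = 20.56 m³/s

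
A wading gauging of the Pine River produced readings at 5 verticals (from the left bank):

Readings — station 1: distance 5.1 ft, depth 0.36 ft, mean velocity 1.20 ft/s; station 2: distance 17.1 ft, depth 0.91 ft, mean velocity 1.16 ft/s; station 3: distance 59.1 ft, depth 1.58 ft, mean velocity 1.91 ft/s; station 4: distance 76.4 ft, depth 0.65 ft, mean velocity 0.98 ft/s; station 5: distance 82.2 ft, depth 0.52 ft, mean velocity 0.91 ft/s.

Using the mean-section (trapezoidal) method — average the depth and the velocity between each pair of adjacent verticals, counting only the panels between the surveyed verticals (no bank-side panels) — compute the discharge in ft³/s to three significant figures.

Panel 1-2: Δb = 12 ft, d̄ = (0.36+0.91)/2 = 0.635, v̄ = (1.20+1.16)/2 = 1.18 → q = 12×0.635×1.18 = 8.992 ft³/s
Panel 2-3: Δb = 42 ft, d̄ = (0.91+1.58)/2 = 1.245, v̄ = (1.16+1.91)/2 = 1.535 → q = 42×1.245×1.535 = 80.27 ft³/s
Panel 3-4: Δb = 17.3 ft, d̄ = (1.58+0.65)/2 = 1.115, v̄ = (1.91+0.98)/2 = 1.445 → q = 17.3×1.115×1.445 = 27.87 ft³/s
Panel 4-5: Δb = 5.8 ft, d̄ = (0.65+0.52)/2 = 0.585, v̄ = (0.98+0.91)/2 = 0.945 → q = 5.8×0.585×0.945 = 3.206 ft³/s
Q = Σ q = 120.3 ft³/s

120 ft³/s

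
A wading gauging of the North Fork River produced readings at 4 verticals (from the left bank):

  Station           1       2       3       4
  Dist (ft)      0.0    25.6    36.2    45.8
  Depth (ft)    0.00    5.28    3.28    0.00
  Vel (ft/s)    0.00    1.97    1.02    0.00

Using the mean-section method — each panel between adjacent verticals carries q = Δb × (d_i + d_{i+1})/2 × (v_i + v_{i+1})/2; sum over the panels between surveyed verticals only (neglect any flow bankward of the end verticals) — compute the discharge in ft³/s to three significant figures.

Panel 1-2: Δb = 25.6 ft, d̄ = (0.00+5.28)/2 = 2.64, v̄ = (0.00+1.97)/2 = 0.985 → q = 25.6×2.64×0.985 = 66.57 ft³/s
Panel 2-3: Δb = 10.6 ft, d̄ = (5.28+3.28)/2 = 4.28, v̄ = (1.97+1.02)/2 = 1.495 → q = 10.6×4.28×1.495 = 67.83 ft³/s
Panel 3-4: Δb = 9.6 ft, d̄ = (3.28+0.00)/2 = 1.64, v̄ = (1.02+0.00)/2 = 0.51 → q = 9.6×1.64×0.51 = 8.029 ft³/s
Q = Σ q = 142.4 ft³/s

142 ft³/s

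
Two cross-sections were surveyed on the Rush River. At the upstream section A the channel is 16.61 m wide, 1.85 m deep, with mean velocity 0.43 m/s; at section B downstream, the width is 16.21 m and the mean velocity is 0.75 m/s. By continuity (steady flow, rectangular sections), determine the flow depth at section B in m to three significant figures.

1.09 m

Q = A₁V₁ = (16.61×1.85) × 0.43 = 13.21 m³/s
d₂ = Q/(b₂ V₂) = 13.21/(16.21×0.75) = 1.087 m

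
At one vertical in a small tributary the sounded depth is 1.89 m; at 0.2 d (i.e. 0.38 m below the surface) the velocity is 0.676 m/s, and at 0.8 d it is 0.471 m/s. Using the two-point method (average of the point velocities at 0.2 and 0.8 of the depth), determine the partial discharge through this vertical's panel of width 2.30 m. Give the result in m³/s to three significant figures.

v̄ = (0.676 + 0.471) / 2 = 0.5735 m/s
q = v̄ × d × w = 0.5735 × 1.89 × 2.30 = 2.493 m³/s

2.49 m³/s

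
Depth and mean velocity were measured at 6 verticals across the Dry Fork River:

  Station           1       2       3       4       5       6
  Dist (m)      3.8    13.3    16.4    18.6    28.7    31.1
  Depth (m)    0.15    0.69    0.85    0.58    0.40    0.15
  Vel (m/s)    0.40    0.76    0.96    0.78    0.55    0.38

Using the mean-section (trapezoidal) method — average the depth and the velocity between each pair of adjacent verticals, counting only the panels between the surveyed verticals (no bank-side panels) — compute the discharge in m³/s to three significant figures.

Panel 1-2: Δb = 9.5 m, d̄ = (0.15+0.69)/2 = 0.42, v̄ = (0.40+0.76)/2 = 0.58 → q = 9.5×0.42×0.58 = 2.314 m³/s
Panel 2-3: Δb = 3.1 m, d̄ = (0.69+0.85)/2 = 0.77, v̄ = (0.76+0.96)/2 = 0.86 → q = 3.1×0.77×0.86 = 2.053 m³/s
Panel 3-4: Δb = 2.2 m, d̄ = (0.85+0.58)/2 = 0.715, v̄ = (0.96+0.78)/2 = 0.87 → q = 2.2×0.715×0.87 = 1.369 m³/s
Panel 4-5: Δb = 10.1 m, d̄ = (0.58+0.40)/2 = 0.49, v̄ = (0.78+0.55)/2 = 0.665 → q = 10.1×0.49×0.665 = 3.291 m³/s
Panel 5-6: Δb = 2.4 m, d̄ = (0.40+0.15)/2 = 0.275, v̄ = (0.55+0.38)/2 = 0.465 → q = 2.4×0.275×0.465 = 0.3069 m³/s
Q = Σ q = 9.334 m³/s

9.33 m³/s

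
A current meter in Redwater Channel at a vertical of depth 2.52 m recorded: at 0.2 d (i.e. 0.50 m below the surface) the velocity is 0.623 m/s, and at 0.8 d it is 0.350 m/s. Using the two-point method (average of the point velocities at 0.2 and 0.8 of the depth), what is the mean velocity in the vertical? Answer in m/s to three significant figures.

v̄ = (0.623 + 0.350) / 2 = 0.4865 m/s

0.487 m/s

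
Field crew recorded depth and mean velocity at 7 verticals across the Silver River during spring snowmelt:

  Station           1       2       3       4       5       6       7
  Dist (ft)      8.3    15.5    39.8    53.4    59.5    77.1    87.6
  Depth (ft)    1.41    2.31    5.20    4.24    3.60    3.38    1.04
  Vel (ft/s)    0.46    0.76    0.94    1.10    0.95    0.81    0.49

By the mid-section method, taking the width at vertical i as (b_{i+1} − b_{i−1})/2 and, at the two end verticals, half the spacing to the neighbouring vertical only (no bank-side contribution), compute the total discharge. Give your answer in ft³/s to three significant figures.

w_1 = (15.5 − 8.3)/2 = 3.6 ft; q_1 = 0.46 × 1.41 × 3.6 = 2.335 ft³/s
w_2 = (39.8 − 8.3)/2 = 15.75 ft; q_2 = 0.76 × 2.31 × 15.75 = 27.65 ft³/s
w_3 = (53.4 − 15.5)/2 = 18.95 ft; q_3 = 0.94 × 5.20 × 18.95 = 92.63 ft³/s
w_4 = (59.5 − 39.8)/2 = 9.85 ft; q_4 = 1.10 × 4.24 × 9.85 = 45.94 ft³/s
w_5 = (77.1 − 53.4)/2 = 11.85 ft; q_5 = 0.95 × 3.60 × 11.85 = 40.53 ft³/s
w_6 = (87.6 − 59.5)/2 = 14.05 ft; q_6 = 0.81 × 3.38 × 14.05 = 38.47 ft³/s
w_7 = (87.6 − 77.1)/2 = 5.25 ft; q_7 = 0.49 × 1.04 × 5.25 = 2.675 ft³/s
Q = Σ qᵢ = 250.2 ft³/s

250 ft³/s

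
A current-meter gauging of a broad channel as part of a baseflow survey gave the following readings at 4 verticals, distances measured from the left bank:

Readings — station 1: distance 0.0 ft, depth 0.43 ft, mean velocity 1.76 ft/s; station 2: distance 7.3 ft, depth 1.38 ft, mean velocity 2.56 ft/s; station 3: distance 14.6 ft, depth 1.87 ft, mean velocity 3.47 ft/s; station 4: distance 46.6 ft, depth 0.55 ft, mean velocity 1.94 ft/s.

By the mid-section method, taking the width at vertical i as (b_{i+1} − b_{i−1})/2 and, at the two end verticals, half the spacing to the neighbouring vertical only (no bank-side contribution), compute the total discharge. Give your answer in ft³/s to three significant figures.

173 ft³/s

w_1 = (7.3 − 0.0)/2 = 3.65 ft; q_1 = 1.76 × 0.43 × 3.65 = 2.762 ft³/s
w_2 = (14.6 − 0.0)/2 = 7.3 ft; q_2 = 2.56 × 1.38 × 7.3 = 25.79 ft³/s
w_3 = (46.6 − 7.3)/2 = 19.65 ft; q_3 = 3.47 × 1.87 × 19.65 = 127.5 ft³/s
w_4 = (46.6 − 14.6)/2 = 16 ft; q_4 = 1.94 × 0.55 × 16 = 17.07 ft³/s
Q = Σ qᵢ = 173.1 ft³/s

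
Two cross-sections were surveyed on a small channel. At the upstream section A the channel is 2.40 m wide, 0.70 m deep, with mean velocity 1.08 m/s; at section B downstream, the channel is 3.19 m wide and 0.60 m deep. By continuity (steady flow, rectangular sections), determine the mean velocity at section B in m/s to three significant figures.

Q = A₁V₁ = (2.40×0.70) × 1.08 = 1.814 m³/s
A₂ = 3.19 × 0.60 = 1.914 m²
V₂ = Q/A₂ = 1.814/1.914 = 0.9480 m/s

0.948 m/s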